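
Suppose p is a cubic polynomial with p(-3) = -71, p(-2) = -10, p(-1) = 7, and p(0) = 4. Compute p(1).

Write p(s) = as^3 + bs^2 + cs + d. Substituting each data point gives a linear system:
  -27a + 9b - 3c + d = -71
  -8a + 4b - 2c + d = -10
  -a + b - c + d = 7
  d = 4
Solving the system yields a = 4, b = 2, c = -5, d = 4.
So p(s) = 4s³ + 2s² - 5s + 4.
Then p(1) = 5.

5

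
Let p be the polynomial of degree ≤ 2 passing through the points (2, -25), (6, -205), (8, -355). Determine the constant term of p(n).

5

Write p(n) = an^2 + bn + c. Substituting each data point gives a linear system:
  4a + 2b + c = -25
  36a + 6b + c = -205
  64a + 8b + c = -355
Solving the system yields a = -5, b = -5, c = 5.
So p(n) = -5n^2 - 5n + 5.
The constant term is 5.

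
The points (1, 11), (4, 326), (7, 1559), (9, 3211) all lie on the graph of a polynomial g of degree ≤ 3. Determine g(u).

g(u) = 4u^3 + 3u^2 + 6u - 2

Write g(u) = au^3 + bu^2 + cu + d. Substituting each data point gives a linear system:
  a + b + c + d = 11
  64a + 16b + 4c + d = 326
  343a + 49b + 7c + d = 1559
  729a + 81b + 9c + d = 3211
Solving the system yields a = 4, b = 3, c = 6, d = -2.
So g(u) = 4u^3 + 3u^2 + 6u - 2.
Check: g(4) = 326. ✓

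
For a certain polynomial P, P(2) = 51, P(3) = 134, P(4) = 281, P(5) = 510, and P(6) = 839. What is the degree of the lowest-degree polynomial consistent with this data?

3

Forward differences of the values at x = 2, 3, 4, 5, 6:
  P  : 51  134  281  510  839
  Δ  : 83  147  229  329
  Δ^2: 64  82  100
  Δ^3: 18  18
  Δ^4: 0
The third differences are constant (18) and nonzero, while all higher differences vanish, so the minimal degree is 3.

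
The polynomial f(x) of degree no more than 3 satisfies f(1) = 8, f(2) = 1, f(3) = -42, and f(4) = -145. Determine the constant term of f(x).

Write f(x) = ax^3 + bx^2 + cx + d. Substituting each data point gives a linear system:
  a + b + c + d = 8
  8a + 4b + 2c + d = 1
  27a + 9b + 3c + d = -42
  64a + 16b + 4c + d = -145
Solving the system yields a = -4, b = 6, c = 3, d = 3.
So f(x) = -4x^3 + 6x^2 + 3x + 3.
The constant term is 3.

3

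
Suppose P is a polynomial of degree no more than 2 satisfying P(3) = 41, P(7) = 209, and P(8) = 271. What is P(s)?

Write P(s) = as^2 + bs + c. Substituting each data point gives a linear system:
  9a + 3b + c = 41
  49a + 7b + c = 209
  64a + 8b + c = 271
Solving the system yields a = 4, b = 2, c = -1.
So P(s) = 4s^2 + 2s - 1.
Check: P(7) = 209. ✓

P(s) = 4s^2 + 2s - 1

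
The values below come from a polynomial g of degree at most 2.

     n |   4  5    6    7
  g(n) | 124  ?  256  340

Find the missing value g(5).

The 3 known points determine the degree-2 polynomial uniquely.
Write g(n) = an^2 + bn + c. Substituting each data point gives a linear system:
  16a + 4b + c = 124
  36a + 6b + c = 256
  49a + 7b + c = 340
Solving the system yields a = 6, b = 6, c = 4.
So g(n) = 6n^2 + 6n + 4.
Then g(5) = 184.

184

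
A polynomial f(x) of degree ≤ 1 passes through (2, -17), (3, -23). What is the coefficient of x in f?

Write f(x) = ax + b. Substituting each data point gives a linear system:
  2a + b = -17
  3a + b = -23
Solving the system yields a = -6, b = -5.
So f(x) = -6x - 5.
The leading coefficient is -6.

-6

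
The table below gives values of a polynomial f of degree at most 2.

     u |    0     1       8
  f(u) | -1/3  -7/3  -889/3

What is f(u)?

Using the Lagrange interpolation formula with nodes 0, 1, 8:
  L_0(u) = (u - 1)(u - 8) / 8
  L_1(u) = u(u - 8) / -7
  L_2(u) = u(u - 1) / 56
Then f(u) = -1/3·L_0(u) - 7/3·L_1(u) - 889/3·L_2(u).
Expanding and collecting terms gives f(u) = -5u² + 3u - 1/3.
Check: f(0) = -1/3. ✓

f(u) = -5u^2 + 3u - 1/3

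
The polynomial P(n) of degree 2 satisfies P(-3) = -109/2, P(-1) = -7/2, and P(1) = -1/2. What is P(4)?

-86

Using the Lagrange interpolation formula with nodes -3, -1, 1:
  L_0(n) = (n + 1)(n - 1) / 8
  L_1(n) = (n + 3)(n - 1) / -4
  L_2(n) = (n + 3)(n + 1) / 8
Then P(n) = -109/2·L_0(n) - 7/2·L_1(n) - 1/2·L_2(n).
Expanding and collecting terms gives P(n) = -6n² + (3/2)n + 4.
Evaluating at n = 4: P(4) = -86.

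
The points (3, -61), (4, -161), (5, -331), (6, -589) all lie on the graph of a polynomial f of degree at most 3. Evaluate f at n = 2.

-13

Forward differences of the values at n = 3, 4, 5, 6:
  f  : -61  -161  -331  -589
  Δ  : -100  -170  -258
  Δ^2: -70  -88
  Δ^3: -18
The third differences are constant, confirming degree 3.
Interpolating (Newton forward form) and evaluating at n = 2 gives f(2) = -13.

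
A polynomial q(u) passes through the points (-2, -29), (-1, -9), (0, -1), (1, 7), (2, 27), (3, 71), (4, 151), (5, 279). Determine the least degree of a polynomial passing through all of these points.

3

Forward differences of the values at u = -2, -1, 0, 1, 2, 3, 4, 5:
  q  : -29  -9  -1  7  27  71  151  279
  Δ  : 20  8  8  20  44  80  128
  Δ^2: -12  0  12  24  36  48
  Δ^3: 12  12  12  12  12
  Δ^4: 0  0  0  0
  Δ^5: 0  0  0
  Δ^6: 0  0
  Δ^7: 0
The third differences are constant (12) and nonzero, while all higher differences vanish, so the minimal degree is 3.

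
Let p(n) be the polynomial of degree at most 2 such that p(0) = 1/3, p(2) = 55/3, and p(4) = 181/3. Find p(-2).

Forward differences of the values at n = 0, 2, 4:
  p  : 1/3  55/3  181/3
  Δ  : 18  42
  Δ^2: 24
The second differences are constant, confirming degree 2.
Interpolating (Newton forward form) and evaluating at n = -2 gives p(-2) = 19/3.

19/3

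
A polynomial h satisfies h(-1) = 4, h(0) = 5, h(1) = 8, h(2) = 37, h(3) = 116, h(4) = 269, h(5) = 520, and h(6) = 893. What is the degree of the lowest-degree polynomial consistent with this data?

3

Forward differences of the values at t = -1, 0, 1, 2, 3, 4, 5, 6:
  h  : 4  5  8  37  116  269  520  893
  Δ  : 1  3  29  79  153  251  373
  Δ^2: 2  26  50  74  98  122
  Δ^3: 24  24  24  24  24
  Δ^4: 0  0  0  0
  Δ^5: 0  0  0
  Δ^6: 0  0
  Δ^7: 0
The third differences are constant (24) and nonzero, while all higher differences vanish, so the minimal degree is 3.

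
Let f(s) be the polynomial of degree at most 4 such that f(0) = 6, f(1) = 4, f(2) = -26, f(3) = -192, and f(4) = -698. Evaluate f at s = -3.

Forward differences of the values at s = 0, 1, 2, 3, 4:
  f  : 6  4  -26  -192  -698
  Δ  : -2  -30  -166  -506
  Δ^2: -28  -136  -340
  Δ^3: -108  -204
  Δ^4: -96
The fourth differences are constant, confirming degree 4.
Interpolating (Newton forward form) and evaluating at s = -3 gives f(-3) = -516.

-516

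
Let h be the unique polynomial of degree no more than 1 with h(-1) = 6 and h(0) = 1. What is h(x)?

h(x) = -5x + 1

Using the Lagrange interpolation formula with nodes -1, 0:
  L_0(x) = x / -1
  L_1(x) = (x + 1) / 1
Then h(x) = 6·L_0(x) + 1·L_1(x).
Expanding and collecting terms gives h(x) = -5x + 1.
Check: h(0) = 1. ✓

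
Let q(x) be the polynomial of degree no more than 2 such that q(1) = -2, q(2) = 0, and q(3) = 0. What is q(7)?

Forward differences of the values at x = 1, 2, 3:
  q  : -2  0  0
  Δ  : 2  0
  Δ^2: -2
The second differences are constant, confirming degree 2.
Interpolating (Newton forward form) and evaluating at x = 7 gives q(7) = -20.

-20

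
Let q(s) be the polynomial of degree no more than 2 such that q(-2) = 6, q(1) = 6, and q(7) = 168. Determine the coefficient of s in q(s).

3

Write q(s) = as^2 + bs + c. Substituting each data point gives a linear system:
  4a - 2b + c = 6
  a + b + c = 6
  49a + 7b + c = 168
Solving the system yields a = 3, b = 3, c = 0.
So q(s) = 3s^2 + 3s.
The coefficient of s is 3.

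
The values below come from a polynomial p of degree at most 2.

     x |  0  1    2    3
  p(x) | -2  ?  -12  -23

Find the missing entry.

The 3 known points determine the degree-2 polynomial uniquely.
Write p(x) = ax^2 + bx + c. Substituting each data point gives a linear system:
  c = -2
  4a + 2b + c = -12
  9a + 3b + c = -23
Solving the system yields a = -2, b = -1, c = -2.
So p(x) = -2x^2 - x - 2.
Then p(1) = -5.

-5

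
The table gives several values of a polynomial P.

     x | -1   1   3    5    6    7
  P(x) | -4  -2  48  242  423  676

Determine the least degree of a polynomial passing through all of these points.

Divided differences on the nodes -1, 1, 3, 5, 6, 7:
  order 0: -4  -2  48  242  423  676
  order 1: 1  25  97  181  253
  order 2: 6  18  28  36
  order 3: 2  2  2
  order 4: 0  0
  order 5: 0
The order-3 divided differences are all 2 (nonzero) and every higher order vanishes, so the data lies on a polynomial of degree exactly 3.

3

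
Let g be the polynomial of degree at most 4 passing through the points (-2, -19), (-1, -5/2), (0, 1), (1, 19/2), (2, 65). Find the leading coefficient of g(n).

Write g(n) = an^4 + bn^3 + cn^2 + dn + e. Substituting each data point gives a linear system:
  16a - 8b + 4c - 2d + e = -19
  a - b + c - d + e = -5/2
  e = 1
  a + b + c + d + e = 19/2
  16a + 8b + 4c + 2d + e = 65
Solving the system yields a = 1, b = 5, c = 3/2, d = 1, e = 1.
So g(n) = n^4 + 5n^3 + (3/2)n^2 + n + 1.
The leading coefficient is 1.

1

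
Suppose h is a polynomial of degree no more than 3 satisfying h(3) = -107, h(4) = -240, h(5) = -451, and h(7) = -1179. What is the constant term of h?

4

Write h(s) = as^3 + bs^2 + cs + d. Substituting each data point gives a linear system:
  27a + 9b + 3c + d = -107
  64a + 16b + 4c + d = -240
  125a + 25b + 5c + d = -451
  343a + 49b + 7c + d = -1179
Solving the system yields a = -3, b = -3, c = -1, d = 4.
So h(s) = -3s^3 - 3s^2 - s + 4.
The constant term is 4.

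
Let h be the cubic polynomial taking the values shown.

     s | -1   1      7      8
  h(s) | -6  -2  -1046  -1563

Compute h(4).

Write h(s) = as^3 + bs^2 + cs + d. Substituting each data point gives a linear system:
  -a + b - c + d = -6
  a + b + c + d = -2
  343a + 49b + 7c + d = -1046
  512a + 64b + 8c + d = -1563
Solving the system yields a = -3, b = -1, c = 5, d = -3.
So h(s) = -3s^3 - s^2 + 5s - 3.
Then h(4) = -191.

-191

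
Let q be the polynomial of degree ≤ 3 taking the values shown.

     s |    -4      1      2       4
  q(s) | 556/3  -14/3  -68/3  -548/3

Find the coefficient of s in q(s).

Write q(s) = as^3 + bs^2 + cs + d. Substituting each data point gives a linear system:
  -64a + 16b - 4c + d = 556/3
  a + b + c + d = -14/3
  8a + 4b + 2c + d = -68/3
  64a + 16b + 4c + d = -548/3
Solving the system yields a = -3, b = 1/3, c = 2, d = -4.
So q(s) = -3s³ + (1/3)s² + 2s - 4.
The coefficient of s is 2.

2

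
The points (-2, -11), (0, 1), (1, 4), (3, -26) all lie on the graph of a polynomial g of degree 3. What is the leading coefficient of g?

Write g(t) = at^3 + bt^2 + ct + d. Substituting each data point gives a linear system:
  -8a + 4b - 2c + d = -11
  d = 1
  a + b + c + d = 4
  27a + 9b + 3c + d = -26
Solving the system yields a = -1, b = -2, c = 6, d = 1.
So g(t) = -t^3 - 2t^2 + 6t + 1.
The leading coefficient is -1.

-1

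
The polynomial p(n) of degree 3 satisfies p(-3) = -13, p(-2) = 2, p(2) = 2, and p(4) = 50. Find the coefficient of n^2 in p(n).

Write p(n) = an^3 + bn^2 + cn + d. Substituting each data point gives a linear system:
  -27a + 9b - 3c + d = -13
  -8a + 4b - 2c + d = 2
  8a + 4b + 2c + d = 2
  64a + 16b + 4c + d = 50
Solving the system yields a = 1, b = 0, c = -4, d = 2.
So p(n) = n^3 - 4n + 2.
The coefficient of n^2 is 0.

0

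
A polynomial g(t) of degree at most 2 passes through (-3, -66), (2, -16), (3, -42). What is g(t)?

Write g(t) = at^2 + bt + c. Substituting each data point gives a linear system:
  9a - 3b + c = -66
  4a + 2b + c = -16
  9a + 3b + c = -42
Solving the system yields a = -6, b = 4, c = 0.
So g(t) = -6t^2 + 4t.
Check: g(-3) = -66. ✓

g(t) = -6t^2 + 4t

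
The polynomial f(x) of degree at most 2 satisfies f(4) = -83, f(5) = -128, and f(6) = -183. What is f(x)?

Using the Lagrange interpolation formula with nodes 4, 5, 6:
  L_0(x) = (x - 5)(x - 6) / 2
  L_1(x) = (x - 4)(x - 6) / -1
  L_2(x) = (x - 4)(x - 5) / 2
Then f(x) = -83·L_0(x) - 128·L_1(x) - 183·L_2(x).
Expanding and collecting terms gives f(x) = -5x² - 3.
Check: f(6) = -183. ✓

f(x) = -5x^2 - 3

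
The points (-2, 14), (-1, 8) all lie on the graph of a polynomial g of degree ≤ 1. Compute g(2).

-10

Using the Lagrange interpolation formula with nodes -2, -1:
  L_0(x) = (x + 1) / -1
  L_1(x) = (x + 2) / 1
Then g(x) = 14·L_0(x) + 8·L_1(x).
Expanding and collecting terms gives g(x) = -6x + 2.
Evaluating at x = 2: g(2) = -10.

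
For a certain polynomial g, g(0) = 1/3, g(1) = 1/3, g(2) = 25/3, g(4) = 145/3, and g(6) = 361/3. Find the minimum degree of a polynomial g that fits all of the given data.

Divided differences on the nodes 0, 1, 2, 4, 6:
  order 0: 1/3  1/3  25/3  145/3  361/3
  order 1: 0  8  20  36
  order 2: 4  4  4
  order 3: 0  0
  order 4: 0
The order-2 divided differences are all 4 (nonzero) and every higher order vanishes, so the data lies on a polynomial of degree exactly 2.

2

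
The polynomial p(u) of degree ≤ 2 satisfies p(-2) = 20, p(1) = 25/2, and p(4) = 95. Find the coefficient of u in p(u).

Write p(u) = au^2 + bu + c. Substituting each data point gives a linear system:
  4a - 2b + c = 20
  a + b + c = 25/2
  16a + 4b + c = 95
Solving the system yields a = 5, b = 5/2, c = 5.
So p(u) = 5u^2 + (5/2)u + 5.
The coefficient of u is 5/2.

5/2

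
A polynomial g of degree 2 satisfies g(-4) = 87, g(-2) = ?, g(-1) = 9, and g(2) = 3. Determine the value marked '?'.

27

The 3 known points determine the degree-2 polynomial uniquely.
Write g(n) = an^2 + bn + c. Substituting each data point gives a linear system:
  16a - 4b + c = 87
  a - b + c = 9
  4a + 2b + c = 3
Solving the system yields a = 4, b = -6, c = -1.
So g(n) = 4n² - 6n - 1.
Then g(-2) = 27.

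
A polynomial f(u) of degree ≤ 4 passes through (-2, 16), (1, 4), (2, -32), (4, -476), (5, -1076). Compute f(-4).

4

Using the Lagrange interpolation formula with nodes -2, 1, 2, 4, 5:
  L_0(u) = (u - 1)(u - 2)(u - 4)(u - 5) / 504
  L_1(u) = (u + 2)(u - 2)(u - 4)(u - 5) / -36
  L_2(u) = (u + 2)(u - 1)(u - 4)(u - 5) / 24
  L_3(u) = (u + 2)(u - 1)(u - 2)(u - 5) / -36
  L_4(u) = (u + 2)(u - 1)(u - 2)(u - 4) / 84
Then f(u) = 16·L_0(u) + 4·L_1(u) - 32·L_2(u) - 476·L_3(u) - 1076·L_4(u).
Expanding and collecting terms gives f(u) = -u^4 - 4u^3 + u^2 + 4u + 4.
Evaluating at u = -4: f(-4) = 4.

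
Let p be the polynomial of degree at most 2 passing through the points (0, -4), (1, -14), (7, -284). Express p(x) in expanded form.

p(x) = -5x^2 - 5x - 4

Write p(x) = ax^2 + bx + c. Substituting each data point gives a linear system:
  c = -4
  a + b + c = -14
  49a + 7b + c = -284
Solving the system yields a = -5, b = -5, c = -4.
So p(x) = -5x² - 5x - 4.
Check: p(7) = -284. ✓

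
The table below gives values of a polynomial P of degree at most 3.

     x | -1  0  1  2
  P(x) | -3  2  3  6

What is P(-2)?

-18

Using the Lagrange interpolation formula with nodes -1, 0, 1, 2:
  L_0(x) = x(x - 1)(x - 2) / -6
  L_1(x) = (x + 1)(x - 1)(x - 2) / 2
  L_2(x) = (x + 1)x(x - 2) / -2
  L_3(x) = (x + 1)x(x - 1) / 6
Then P(x) = -3·L_0(x) + 2·L_1(x) + 3·L_2(x) + 6·L_3(x).
Expanding and collecting terms gives P(x) = x³ - 2x² + 2x + 2.
Evaluating at x = -2: P(-2) = -18.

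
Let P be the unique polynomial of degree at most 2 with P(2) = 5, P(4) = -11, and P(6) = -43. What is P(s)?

P(s) = -2s^2 + 4s + 5

Write P(s) = as^2 + bs + c. Substituting each data point gives a linear system:
  4a + 2b + c = 5
  16a + 4b + c = -11
  36a + 6b + c = -43
Solving the system yields a = -2, b = 4, c = 5.
So P(s) = -2s^2 + 4s + 5.
Check: P(4) = -11. ✓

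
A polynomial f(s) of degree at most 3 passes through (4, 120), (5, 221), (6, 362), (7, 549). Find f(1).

-3

Forward differences of the values at s = 4, 5, 6, 7:
  f  : 120  221  362  549
  Δ  : 101  141  187
  Δ^2: 40  46
  Δ^3: 6
The third differences are constant, confirming degree 3.
Interpolating (Newton forward form) and evaluating at s = 1 gives f(1) = -3.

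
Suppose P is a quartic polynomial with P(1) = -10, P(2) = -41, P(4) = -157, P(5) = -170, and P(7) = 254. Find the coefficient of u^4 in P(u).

1

Write P(u) = au^4 + bu^3 + cu^2 + du + e. Substituting each data point gives a linear system:
  a + b + c + d + e = -10
  16a + 8b + 4c + 2d + e = -41
  256a + 64b + 16c + 4d + e = -157
  625a + 125b + 25c + 5d + e = -170
  2401a + 343b + 49c + 7d + e = 254
Solving the system yields a = 1, b = -6, c = -2, d = 2, e = -5.
So P(u) = u^4 - 6u^3 - 2u^2 + 2u - 5.
The leading coefficient is 1.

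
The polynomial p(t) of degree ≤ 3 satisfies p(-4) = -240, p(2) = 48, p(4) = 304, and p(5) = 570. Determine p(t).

p(t) = 4t^3 + 2t^2 + 4t

Write p(t) = at^3 + bt^2 + ct + d. Substituting each data point gives a linear system:
  -64a + 16b - 4c + d = -240
  8a + 4b + 2c + d = 48
  64a + 16b + 4c + d = 304
  125a + 25b + 5c + d = 570
Solving the system yields a = 4, b = 2, c = 4, d = 0.
So p(t) = 4t^3 + 2t^2 + 4t.
Check: p(-4) = -240. ✓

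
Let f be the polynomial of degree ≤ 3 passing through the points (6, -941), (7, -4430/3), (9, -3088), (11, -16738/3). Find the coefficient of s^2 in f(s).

-2

Write f(s) = as^3 + bs^2 + cs + d. Substituting each data point gives a linear system:
  216a + 36b + 6c + d = -941
  343a + 49b + 7c + d = -4430/3
  729a + 81b + 9c + d = -3088
  1331a + 121b + 11c + d = -16738/3
Solving the system yields a = -4, b = -2, c = -5/3, d = 5.
So f(s) = -4s³ - 2s² - (5/3)s + 5.
The coefficient of s^2 is -2.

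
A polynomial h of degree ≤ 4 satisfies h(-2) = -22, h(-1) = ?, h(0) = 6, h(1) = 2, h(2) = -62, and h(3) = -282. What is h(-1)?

The 5 known points determine the degree-4 polynomial uniquely.
Write h(s) = as^4 + bs^3 + cs^2 + ds + e. Substituting each data point gives a linear system:
  16a - 8b + 4c - 2d + e = -22
  e = 6
  a + b + c + d + e = 2
  16a + 8b + 4c + 2d + e = -62
  81a + 27b + 9c + 3d + e = -282
Solving the system yields a = -2, b = -4, c = -4, d = 6, e = 6.
So h(s) = -2s⁴ - 4s³ - 4s² + 6s + 6.
Then h(-1) = -2.

-2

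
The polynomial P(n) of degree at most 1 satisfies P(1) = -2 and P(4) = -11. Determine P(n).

P(n) = -3n + 1

Write P(n) = an + b. Substituting each data point gives a linear system:
  a + b = -2
  4a + b = -11
Solving the system yields a = -3, b = 1.
So P(n) = -3n + 1.
Check: P(1) = -2. ✓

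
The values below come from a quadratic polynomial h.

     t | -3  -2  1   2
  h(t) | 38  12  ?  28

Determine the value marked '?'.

The 3 known points determine the degree-2 polynomial uniquely.
Write h(t) = at^2 + bt + c. Substituting each data point gives a linear system:
  9a - 3b + c = 38
  4a - 2b + c = 12
  4a + 2b + c = 28
Solving the system yields a = 6, b = 4, c = -4.
So h(t) = 6t^2 + 4t - 4.
Then h(1) = 6.

6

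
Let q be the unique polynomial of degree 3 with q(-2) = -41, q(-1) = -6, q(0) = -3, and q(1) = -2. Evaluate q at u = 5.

Write q(u) = au^3 + bu^2 + cu + d. Substituting each data point gives a linear system:
  -8a + 4b - 2c + d = -41
  -a + b - c + d = -6
  d = -3
  a + b + c + d = -2
Solving the system yields a = 5, b = -1, c = -3, d = -3.
So q(u) = 5u³ - u² - 3u - 3.
Then q(5) = 582.

582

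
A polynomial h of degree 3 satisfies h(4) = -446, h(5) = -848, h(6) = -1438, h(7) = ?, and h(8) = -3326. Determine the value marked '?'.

The 4 known points determine the degree-3 polynomial uniquely.
Write h(n) = an^3 + bn^2 + cn + d. Substituting each data point gives a linear system:
  64a + 16b + 4c + d = -446
  125a + 25b + 5c + d = -848
  216a + 36b + 6c + d = -1438
  512a + 64b + 8c + d = -3326
Solving the system yields a = -6, b = -4, c = 0, d = 2.
So h(n) = -6n^3 - 4n^2 + 2.
Then h(7) = -2252.

-2252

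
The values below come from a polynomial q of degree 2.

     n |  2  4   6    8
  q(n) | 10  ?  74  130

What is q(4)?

34

The 3 known points determine the degree-2 polynomial uniquely.
Write q(n) = an^2 + bn + c. Substituting each data point gives a linear system:
  4a + 2b + c = 10
  36a + 6b + c = 74
  64a + 8b + c = 130
Solving the system yields a = 2, b = 0, c = 2.
So q(n) = 2n^2 + 2.
Then q(4) = 34.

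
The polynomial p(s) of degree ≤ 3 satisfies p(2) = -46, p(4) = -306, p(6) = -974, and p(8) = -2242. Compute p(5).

Write p(s) = as^3 + bs^2 + cs + d. Substituting each data point gives a linear system:
  8a + 4b + 2c + d = -46
  64a + 16b + 4c + d = -306
  216a + 36b + 6c + d = -974
  512a + 64b + 8c + d = -2242
Solving the system yields a = -4, b = -3, c = 0, d = -2.
So p(s) = -4s³ - 3s² - 2.
Then p(5) = -577.

-577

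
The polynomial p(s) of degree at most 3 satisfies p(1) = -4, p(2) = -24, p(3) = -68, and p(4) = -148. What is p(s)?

p(s) = -2s^3 - 6s + 4

Using the Lagrange interpolation formula with nodes 1, 2, 3, 4:
  L_0(s) = (s - 2)(s - 3)(s - 4) / -6
  L_1(s) = (s - 1)(s - 3)(s - 4) / 2
  L_2(s) = (s - 1)(s - 2)(s - 4) / -2
  L_3(s) = (s - 1)(s - 2)(s - 3) / 6
Then p(s) = -4·L_0(s) - 24·L_1(s) - 68·L_2(s) - 148·L_3(s).
Expanding and collecting terms gives p(s) = -2s^3 - 6s + 4.
Check: p(1) = -4. ✓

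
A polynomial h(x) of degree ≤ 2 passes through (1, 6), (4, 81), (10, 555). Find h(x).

h(x) = 6x^2 - 5x + 5

Using the Lagrange interpolation formula with nodes 1, 4, 10:
  L_0(x) = (x - 4)(x - 10) / 27
  L_1(x) = (x - 1)(x - 10) / -18
  L_2(x) = (x - 1)(x - 4) / 54
Then h(x) = 6·L_0(x) + 81·L_1(x) + 555·L_2(x).
Expanding and collecting terms gives h(x) = 6x² - 5x + 5.
Check: h(10) = 555. ✓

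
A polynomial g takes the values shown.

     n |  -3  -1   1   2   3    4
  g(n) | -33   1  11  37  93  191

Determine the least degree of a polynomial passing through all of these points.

3

Divided differences on the nodes -3, -1, 1, 2, 3, 4:
  order 0: -33  1  11  37  93  191
  order 1: 17  5  26  56  98
  order 2: -3  7  15  21
  order 3: 2  2  2
  order 4: 0  0
  order 5: 0
The order-3 divided differences are all 2 (nonzero) and every higher order vanishes, so the data lies on a polynomial of degree exactly 3.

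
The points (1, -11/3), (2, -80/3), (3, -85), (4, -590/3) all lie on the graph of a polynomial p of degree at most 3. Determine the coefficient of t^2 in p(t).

Write p(t) = at^3 + bt^2 + ct + d. Substituting each data point gives a linear system:
  a + b + c + d = -11/3
  8a + 4b + 2c + d = -80/3
  27a + 9b + 3c + d = -85
  64a + 16b + 4c + d = -590/3
Solving the system yields a = -3, b = 1/3, c = -3, d = 2.
So p(t) = -3t^3 + (1/3)t^2 - 3t + 2.
The coefficient of t^2 is 1/3.

1/3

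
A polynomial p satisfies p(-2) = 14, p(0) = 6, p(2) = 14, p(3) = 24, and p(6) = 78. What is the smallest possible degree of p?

Divided differences on the nodes -2, 0, 2, 3, 6:
  order 0: 14  6  14  24  78
  order 1: -4  4  10  18
  order 2: 2  2  2
  order 3: 0  0
  order 4: 0
The order-2 divided differences are all 2 (nonzero) and every higher order vanishes, so the data lies on a polynomial of degree exactly 2.

2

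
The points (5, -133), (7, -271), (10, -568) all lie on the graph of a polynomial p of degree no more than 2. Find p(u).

Write p(u) = au^2 + bu + c. Substituting each data point gives a linear system:
  25a + 5b + c = -133
  49a + 7b + c = -271
  100a + 10b + c = -568
Solving the system yields a = -6, b = 3, c = 2.
So p(u) = -6u² + 3u + 2.
Check: p(7) = -271. ✓

p(u) = -6u^2 + 3u + 2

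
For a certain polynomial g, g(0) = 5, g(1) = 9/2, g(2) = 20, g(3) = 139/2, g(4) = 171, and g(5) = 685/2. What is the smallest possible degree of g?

3

Forward differences of the values at u = 0, 1, 2, 3, 4, 5:
  g  : 5  9/2  20  139/2  171  685/2
  Δ  : -1/2  31/2  99/2  203/2  343/2
  Δ^2: 16  34  52  70
  Δ^3: 18  18  18
  Δ^4: 0  0
  Δ^5: 0
The third differences are constant (18) and nonzero, while all higher differences vanish, so the minimal degree is 3.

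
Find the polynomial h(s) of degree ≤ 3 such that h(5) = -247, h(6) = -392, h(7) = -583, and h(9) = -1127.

Using the Lagrange interpolation formula with nodes 5, 6, 7, 9:
  L_0(s) = (s - 6)(s - 7)(s - 9) / -8
  L_1(s) = (s - 5)(s - 7)(s - 9) / 3
  L_2(s) = (s - 5)(s - 6)(s - 9) / -4
  L_3(s) = (s - 5)(s - 6)(s - 7) / 24
Then h(s) = -247·L_0(s) - 392·L_1(s) - 583·L_2(s) - 1127·L_3(s).
Expanding and collecting terms gives h(s) = -s^3 - 5s^2 + s - 2.
Check: h(9) = -1127. ✓

h(s) = -s^3 - 5s^2 + s - 2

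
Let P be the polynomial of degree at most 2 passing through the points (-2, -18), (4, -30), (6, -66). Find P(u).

P(u) = -2u^2 + 2u - 6

Write P(u) = au^2 + bu + c. Substituting each data point gives a linear system:
  4a - 2b + c = -18
  16a + 4b + c = -30
  36a + 6b + c = -66
Solving the system yields a = -2, b = 2, c = -6.
So P(u) = -2u^2 + 2u - 6.
Check: P(4) = -30. ✓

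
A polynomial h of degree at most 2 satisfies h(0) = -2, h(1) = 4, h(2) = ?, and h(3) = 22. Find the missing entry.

The 3 known points determine the degree-2 polynomial uniquely.
Write h(n) = an^2 + bn + c. Substituting each data point gives a linear system:
  c = -2
  a + b + c = 4
  9a + 3b + c = 22
Solving the system yields a = 1, b = 5, c = -2.
So h(n) = n^2 + 5n - 2.
Then h(2) = 12.

12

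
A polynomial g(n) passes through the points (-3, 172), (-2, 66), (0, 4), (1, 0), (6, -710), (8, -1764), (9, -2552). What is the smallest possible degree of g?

Divided differences on the nodes -3, -2, 0, 1, 6, 8, 9:
  order 0: 172  66  4  0  -710  -1764  -2552
  order 1: -106  -31  -4  -142  -527  -788
  order 2: 25  9  -23  -55  -87
  order 3: -4  -4  -4  -4
  order 4: 0  0  0
  order 5: 0  0
  order 6: 0
The order-3 divided differences are all -4 (nonzero) and every higher order vanishes, so the data lies on a polynomial of degree exactly 3.

3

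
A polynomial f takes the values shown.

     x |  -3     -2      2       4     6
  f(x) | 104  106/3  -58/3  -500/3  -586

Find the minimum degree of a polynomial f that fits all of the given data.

3

Divided differences on the nodes -3, -2, 2, 4, 6:
  order 0: 104  106/3  -58/3  -500/3  -586
  order 1: -206/3  -41/3  -221/3  -629/3
  order 2: 11  -10  -34
  order 3: -3  -3
  order 4: 0
The order-3 divided differences are all -3 (nonzero) and every higher order vanishes, so the data lies on a polynomial of degree exactly 3.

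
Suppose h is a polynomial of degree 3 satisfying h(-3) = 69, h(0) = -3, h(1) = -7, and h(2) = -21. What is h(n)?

Write h(n) = an^3 + bn^2 + cn + d. Substituting each data point gives a linear system:
  -27a + 9b - 3c + d = 69
  d = -3
  a + b + c + d = -7
  8a + 4b + 2c + d = -21
Solving the system yields a = -2, b = 1, c = -3, d = -3.
So h(n) = -2n^3 + n^2 - 3n - 3.
Check: h(2) = -21. ✓

h(n) = -2n^3 + n^2 - 3n - 3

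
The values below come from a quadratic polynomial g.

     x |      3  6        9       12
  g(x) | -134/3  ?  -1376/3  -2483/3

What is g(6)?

The 3 known points determine the degree-2 polynomial uniquely.
Write g(x) = ax^2 + bx + c. Substituting each data point gives a linear system:
  9a + 3b + c = -134/3
  81a + 9b + c = -1376/3
  144a + 12b + c = -2483/3
Solving the system yields a = -6, b = 3, c = 1/3.
So g(x) = -6x^2 + 3x + 1/3.
Then g(6) = -593/3.

-593/3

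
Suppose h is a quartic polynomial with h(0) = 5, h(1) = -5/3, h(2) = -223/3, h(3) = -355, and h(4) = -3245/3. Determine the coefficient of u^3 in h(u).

1/3

Write h(u) = au^4 + bu^3 + cu^2 + du + e. Substituting each data point gives a linear system:
  e = 5
  a + b + c + d + e = -5/3
  16a + 8b + 4c + 2d + e = -223/3
  81a + 27b + 9c + 3d + e = -355
  256a + 64b + 16c + 4d + e = -3245/3
Solving the system yields a = -4, b = 1/3, c = -6, d = 3, e = 5.
So h(u) = -4u^4 + (1/3)u^3 - 6u^2 + 3u + 5.
The coefficient of u^3 is 1/3.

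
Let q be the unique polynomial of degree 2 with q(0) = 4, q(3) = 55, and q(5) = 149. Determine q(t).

Write q(t) = at^2 + bt + c. Substituting each data point gives a linear system:
  c = 4
  9a + 3b + c = 55
  25a + 5b + c = 149
Solving the system yields a = 6, b = -1, c = 4.
So q(t) = 6t² - t + 4.
Check: q(3) = 55. ✓

q(t) = 6t^2 - t + 4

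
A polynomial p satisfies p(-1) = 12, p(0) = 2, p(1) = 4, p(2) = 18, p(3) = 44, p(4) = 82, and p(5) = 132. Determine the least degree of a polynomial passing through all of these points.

2

Forward differences of the values at t = -1, 0, 1, 2, 3, 4, 5:
  p  : 12  2  4  18  44  82  132
  Δ  : -10  2  14  26  38  50
  Δ^2: 12  12  12  12  12
  Δ^3: 0  0  0  0
  Δ^4: 0  0  0
  Δ^5: 0  0
  Δ^6: 0
The second differences are constant (12) and nonzero, while all higher differences vanish, so the minimal degree is 2.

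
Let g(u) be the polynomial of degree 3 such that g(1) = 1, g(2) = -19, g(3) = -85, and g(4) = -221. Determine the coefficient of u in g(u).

Write g(u) = au^3 + bu^2 + cu + d. Substituting each data point gives a linear system:
  a + b + c + d = 1
  8a + 4b + 2c + d = -19
  27a + 9b + 3c + d = -85
  64a + 16b + 4c + d = -221
Solving the system yields a = -4, b = 1, c = 5, d = -1.
So g(u) = -4u³ + u² + 5u - 1.
The coefficient of u is 5.

5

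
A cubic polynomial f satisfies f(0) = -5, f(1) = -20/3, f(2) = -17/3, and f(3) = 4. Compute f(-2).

Forward differences of the values at t = 0, 1, 2, 3:
  f  : -5  -20/3  -17/3  4
  Δ  : -5/3  1  29/3
  Δ^2: 8/3  26/3
  Δ^3: 6
The third differences are constant, confirming degree 3.
Interpolating (Newton forward form) and evaluating at t = -2 gives f(-2) = -53/3.

-53/3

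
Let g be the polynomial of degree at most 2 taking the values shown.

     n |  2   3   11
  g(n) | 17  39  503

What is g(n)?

g(n) = 4n^2 + 2n - 3

Write g(n) = an^2 + bn + c. Substituting each data point gives a linear system:
  4a + 2b + c = 17
  9a + 3b + c = 39
  121a + 11b + c = 503
Solving the system yields a = 4, b = 2, c = -3.
So g(n) = 4n² + 2n - 3.
Check: g(11) = 503. ✓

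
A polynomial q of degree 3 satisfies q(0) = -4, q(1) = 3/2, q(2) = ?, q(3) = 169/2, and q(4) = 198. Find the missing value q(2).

25

On equispaced nodes a degree-3 polynomial has vanishing fourth forward difference, so
  q(0) - 4·q(1) + 6·q(2) - 4·q(3) + q(4) = 0.
Substituting the known values and solving for q(2):
  6·q(2) = 150
  q(2) = 25.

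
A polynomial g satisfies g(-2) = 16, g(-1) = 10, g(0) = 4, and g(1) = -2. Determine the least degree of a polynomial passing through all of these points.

Forward differences of the values at x = -2, -1, 0, 1:
  g  : 16  10  4  -2
  Δ  : -6  -6  -6
  Δ^2: 0  0
  Δ^3: 0
The first differences are constant (-6) and nonzero, while all higher differences vanish, so the minimal degree is 1.

1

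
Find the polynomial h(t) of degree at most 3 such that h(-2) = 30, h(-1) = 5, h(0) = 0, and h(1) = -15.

h(t) = -5t^3 - 5t^2 - 5t

Using the Lagrange interpolation formula with nodes -2, -1, 0, 1:
  L_0(t) = (t + 1)t(t - 1) / -6
  L_1(t) = (t + 2)t(t - 1) / 2
  L_2(t) = (t + 2)(t + 1)(t - 1) / -2
  L_3(t) = (t + 2)(t + 1)t / 6
Then h(t) = 30·L_0(t) + 5·L_1(t) + 0·L_2(t) - 15·L_3(t).
Expanding and collecting terms gives h(t) = -5t^3 - 5t^2 - 5t.
Check: h(-2) = 30. ✓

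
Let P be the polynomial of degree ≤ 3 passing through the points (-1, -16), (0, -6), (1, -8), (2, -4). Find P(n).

Write P(n) = an^3 + bn^2 + cn + d. Substituting each data point gives a linear system:
  -a + b - c + d = -16
  d = -6
  a + b + c + d = -8
  8a + 4b + 2c + d = -4
Solving the system yields a = 3, b = -6, c = 1, d = -6.
So P(n) = 3n³ - 6n² + n - 6.
Check: P(1) = -8. ✓

P(n) = 3n^3 - 6n^2 + n - 6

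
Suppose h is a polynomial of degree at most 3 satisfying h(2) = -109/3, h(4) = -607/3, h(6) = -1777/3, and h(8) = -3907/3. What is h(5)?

-1090/3

Using the Lagrange interpolation formula with nodes 2, 4, 6, 8:
  L_0(s) = (s - 4)(s - 6)(s - 8) / -48
  L_1(s) = (s - 2)(s - 6)(s - 8) / 16
  L_2(s) = (s - 2)(s - 4)(s - 8) / -16
  L_3(s) = (s - 2)(s - 4)(s - 6) / 48
Then h(s) = -109/3·L_0(s) - 607/3·L_1(s) - 1777/3·L_2(s) - 3907/3·L_3(s).
Expanding and collecting terms gives h(s) = -2s^3 - 4s^2 - 3s + 5/3.
Evaluating at s = 5: h(5) = -1090/3.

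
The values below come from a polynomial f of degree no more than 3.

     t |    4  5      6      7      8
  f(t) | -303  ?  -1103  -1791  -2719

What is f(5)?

-619

The 4 known points determine the degree-3 polynomial uniquely.
Write f(t) = at^3 + bt^2 + ct + d. Substituting each data point gives a linear system:
  64a + 16b + 4c + d = -303
  216a + 36b + 6c + d = -1103
  343a + 49b + 7c + d = -1791
  512a + 64b + 8c + d = -2719
Solving the system yields a = -6, b = 6, c = -4, d = 1.
So f(t) = -6t^3 + 6t^2 - 4t + 1.
Then f(5) = -619.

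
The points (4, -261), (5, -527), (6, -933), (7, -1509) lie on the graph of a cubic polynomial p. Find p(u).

Write p(u) = au^3 + bu^2 + cu + d. Substituting each data point gives a linear system:
  64a + 16b + 4c + d = -261
  125a + 25b + 5c + d = -527
  216a + 36b + 6c + d = -933
  343a + 49b + 7c + d = -1509
Solving the system yields a = -5, b = 5, c = -6, d = 3.
So p(u) = -5u^3 + 5u^2 - 6u + 3.
Check: p(5) = -527. ✓

p(u) = -5u^3 + 5u^2 - 6u + 3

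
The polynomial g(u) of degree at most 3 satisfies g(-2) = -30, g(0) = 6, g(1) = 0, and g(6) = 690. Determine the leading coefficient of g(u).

4

Write g(u) = au^3 + bu^2 + cu + d. Substituting each data point gives a linear system:
  -8a + 4b - 2c + d = -30
  d = 6
  a + b + c + d = 0
  216a + 36b + 6c + d = 690
Solving the system yields a = 4, b = -4, c = -6, d = 6.
So g(u) = 4u^3 - 4u^2 - 6u + 6.
The leading coefficient is 4.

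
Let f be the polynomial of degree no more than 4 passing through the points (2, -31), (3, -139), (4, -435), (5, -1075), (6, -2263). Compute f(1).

-3

Write f(x) = ax^4 + bx^3 + cx^2 + dx + e. Substituting each data point gives a linear system:
  16a + 8b + 4c + 2d + e = -31
  81a + 27b + 9c + 3d + e = -139
  256a + 64b + 16c + 4d + e = -435
  625a + 125b + 25c + 5d + e = -1075
  1296a + 216b + 36c + 6d + e = -2263
Solving the system yields a = -2, b = 2, c = -2, d = -6, e = 5.
So f(x) = -2x^4 + 2x^3 - 2x^2 - 6x + 5.
Then f(1) = -3.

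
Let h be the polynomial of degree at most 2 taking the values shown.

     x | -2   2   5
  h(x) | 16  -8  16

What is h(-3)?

32

Write h(x) = ax^2 + bx + c. Substituting each data point gives a linear system:
  4a - 2b + c = 16
  4a + 2b + c = -8
  25a + 5b + c = 16
Solving the system yields a = 2, b = -6, c = -4.
So h(x) = 2x² - 6x - 4.
Then h(-3) = 32.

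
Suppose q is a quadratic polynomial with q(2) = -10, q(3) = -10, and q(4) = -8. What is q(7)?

10

Forward differences of the values at u = 2, 3, 4:
  q  : -10  -10  -8
  Δ  : 0  2
  Δ^2: 2
The second differences are constant, confirming degree 2.
Interpolating (Newton forward form) and evaluating at u = 7 gives q(7) = 10.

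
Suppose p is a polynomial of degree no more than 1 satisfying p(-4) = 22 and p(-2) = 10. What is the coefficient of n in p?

-6

Write p(n) = an + b. Substituting each data point gives a linear system:
  -4a + b = 22
  -2a + b = 10
Solving the system yields a = -6, b = -2.
So p(n) = -6n - 2.
The leading coefficient is -6.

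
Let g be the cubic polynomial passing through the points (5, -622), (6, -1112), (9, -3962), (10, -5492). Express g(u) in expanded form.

g(u) = -6u^3 + 5u^2 + u - 2

Using the Lagrange interpolation formula with nodes 5, 6, 9, 10:
  L_0(u) = (u - 6)(u - 9)(u - 10) / -20
  L_1(u) = (u - 5)(u - 9)(u - 10) / 12
  L_2(u) = (u - 5)(u - 6)(u - 10) / -12
  L_3(u) = (u - 5)(u - 6)(u - 9) / 20
Then g(u) = -622·L_0(u) - 1112·L_1(u) - 3962·L_2(u) - 5492·L_3(u).
Expanding and collecting terms gives g(u) = -6u^3 + 5u^2 + u - 2.
Check: g(10) = -5492. ✓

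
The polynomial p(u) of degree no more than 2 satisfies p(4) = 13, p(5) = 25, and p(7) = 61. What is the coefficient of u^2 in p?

2

Write p(u) = au^2 + bu + c. Substituting each data point gives a linear system:
  16a + 4b + c = 13
  25a + 5b + c = 25
  49a + 7b + c = 61
Solving the system yields a = 2, b = -6, c = 5.
So p(u) = 2u^2 - 6u + 5.
The leading coefficient is 2.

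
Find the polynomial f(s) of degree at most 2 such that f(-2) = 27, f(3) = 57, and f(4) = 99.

Write f(s) = as^2 + bs + c. Substituting each data point gives a linear system:
  4a - 2b + c = 27
  9a + 3b + c = 57
  16a + 4b + c = 99
Solving the system yields a = 6, b = 0, c = 3.
So f(s) = 6s^2 + 3.
Check: f(-2) = 27. ✓

f(s) = 6s^2 + 3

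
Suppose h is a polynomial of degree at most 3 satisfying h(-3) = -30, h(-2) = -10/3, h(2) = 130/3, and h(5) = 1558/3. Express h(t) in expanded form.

Write h(t) = at^3 + bt^2 + ct + d. Substituting each data point gives a linear system:
  -27a + 9b - 3c + d = -30
  -8a + 4b - 2c + d = -10/3
  8a + 4b + 2c + d = 130/3
  125a + 25b + 5c + d = 1558/3
Solving the system yields a = 3, b = 6, c = -1/3, d = -4.
So h(t) = 3t³ + 6t² - (1/3)t - 4.
Check: h(2) = 130/3. ✓

h(t) = 3t^3 + 6t^2 - (1/3)t - 4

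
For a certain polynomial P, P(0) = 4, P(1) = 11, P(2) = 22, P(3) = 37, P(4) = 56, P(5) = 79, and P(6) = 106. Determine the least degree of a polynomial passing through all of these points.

Forward differences of the values at s = 0, 1, 2, 3, 4, 5, 6:
  P  : 4  11  22  37  56  79  106
  Δ  : 7  11  15  19  23  27
  Δ^2: 4  4  4  4  4
  Δ^3: 0  0  0  0
  Δ^4: 0  0  0
  Δ^5: 0  0
  Δ^6: 0
The second differences are constant (4) and nonzero, while all higher differences vanish, so the minimal degree is 2.

2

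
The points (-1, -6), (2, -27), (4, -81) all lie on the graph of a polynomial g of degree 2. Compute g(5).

Write g(t) = at^2 + bt + c. Substituting each data point gives a linear system:
  a - b + c = -6
  4a + 2b + c = -27
  16a + 4b + c = -81
Solving the system yields a = -4, b = -3, c = -5.
So g(t) = -4t² - 3t - 5.
Then g(5) = -120.

-120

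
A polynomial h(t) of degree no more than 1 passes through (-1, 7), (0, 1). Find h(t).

h(t) = -6t + 1

Write h(t) = at + b. Substituting each data point gives a linear system:
  -a + b = 7
  b = 1
Solving the system yields a = -6, b = 1.
So h(t) = -6t + 1.
Check: h(-1) = 7. ✓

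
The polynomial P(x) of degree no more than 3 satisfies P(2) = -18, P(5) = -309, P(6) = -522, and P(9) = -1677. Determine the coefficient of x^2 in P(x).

-3

Write P(x) = ax^3 + bx^2 + cx + d. Substituting each data point gives a linear system:
  8a + 4b + 2c + d = -18
  125a + 25b + 5c + d = -309
  216a + 36b + 6c + d = -522
  729a + 81b + 9c + d = -1677
Solving the system yields a = -2, b = -3, c = 2, d = 6.
So P(x) = -2x^3 - 3x^2 + 2x + 6.
The coefficient of x^2 is -3.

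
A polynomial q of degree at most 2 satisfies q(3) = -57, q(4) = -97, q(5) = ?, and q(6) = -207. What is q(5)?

-147

The 3 known points determine the degree-2 polynomial uniquely.
Write q(s) = as^2 + bs + c. Substituting each data point gives a linear system:
  9a + 3b + c = -57
  16a + 4b + c = -97
  36a + 6b + c = -207
Solving the system yields a = -5, b = -5, c = 3.
So q(s) = -5s² - 5s + 3.
Then q(5) = -147.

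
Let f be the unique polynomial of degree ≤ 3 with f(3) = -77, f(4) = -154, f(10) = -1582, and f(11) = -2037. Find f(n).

Write f(n) = an^3 + bn^2 + cn + d. Substituting each data point gives a linear system:
  27a + 9b + 3c + d = -77
  64a + 16b + 4c + d = -154
  1000a + 100b + 10c + d = -1582
  1331a + 121b + 11c + d = -2037
Solving the system yields a = -1, b = -6, c = 2, d = -2.
So f(n) = -n³ - 6n² + 2n - 2.
Check: f(10) = -1582. ✓

f(n) = -n^3 - 6n^2 + 2n - 2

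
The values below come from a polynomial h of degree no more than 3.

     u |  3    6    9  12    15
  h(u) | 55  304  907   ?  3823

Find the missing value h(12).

The 4 known points determine the degree-3 polynomial uniquely.
Write h(u) = au^3 + bu^2 + cu + d. Substituting each data point gives a linear system:
  27a + 9b + 3c + d = 55
  216a + 36b + 6c + d = 304
  729a + 81b + 9c + d = 907
  3375a + 225b + 15c + d = 3823
Solving the system yields a = 1, b = 5/3, c = 5, d = -2.
So h(u) = u^3 + (5/3)u^2 + 5u - 2.
Then h(12) = 2026.

2026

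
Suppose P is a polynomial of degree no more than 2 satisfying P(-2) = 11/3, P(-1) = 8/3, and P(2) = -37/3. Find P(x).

Write P(x) = ax^2 + bx + c. Substituting each data point gives a linear system:
  4a - 2b + c = 11/3
  a - b + c = 8/3
  4a + 2b + c = -37/3
Solving the system yields a = -1, b = -4, c = -1/3.
So P(x) = -x^2 - 4x - 1/3.
Check: P(2) = -37/3. ✓

P(x) = -x^2 - 4x - 1/3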